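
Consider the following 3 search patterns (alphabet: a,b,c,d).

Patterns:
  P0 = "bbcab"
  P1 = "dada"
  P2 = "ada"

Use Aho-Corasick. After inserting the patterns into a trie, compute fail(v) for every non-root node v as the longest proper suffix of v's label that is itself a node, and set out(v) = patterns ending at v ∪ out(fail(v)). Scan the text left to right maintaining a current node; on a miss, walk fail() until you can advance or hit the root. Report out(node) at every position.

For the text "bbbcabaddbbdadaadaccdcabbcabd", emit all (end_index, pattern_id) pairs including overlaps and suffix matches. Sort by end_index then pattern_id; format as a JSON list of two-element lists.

Build automaton:
Trie (insert patterns):
  n0 'ε': a→10 b→1 d→6
  n1 'b': b→2
  n2 'bb': c→3
  n3 'bbc': a→4
  n4 'bbca': b→5
  n5 'bbcab': ·  ←P0
  n6 'd': a→7
  n7 'da': d→8
  n8 'dad': a→9
  n9 'dada': ·  ←P1
  n10 'a': d→11
  n11 'ad': a→12
  n12 'ada': ·  ←P2

BFS fail/out derivation:
  n1('b'): parent n0 fail=0; on 'b' 0 → fail=0;  out ∅∪∅=∅
  n6('d'): parent n0 fail=0; on 'd' 0 → fail=0;  out ∅∪∅=∅
  n10('a'): parent n0 fail=0; on 'a' 0 → fail=0;  out ∅∪∅=∅
  n2('bb'): parent n1 fail=0; on 'b' 0 → fail=1;  out ∅∪∅=∅
  n7('da'): parent n6 fail=0; on 'a' 0 → fail=10;  out ∅∪∅=∅
  n11('ad'): parent n10 fail=0; on 'd' 0 → fail=6;  out ∅∪∅=∅
  n3('bbc'): parent n2 fail=1; on 'c' 1→0 → fail=0;  out ∅∪∅=∅
  n8('dad'): parent n7 fail=10; on 'd' 10 → fail=11;  out ∅∪∅=∅
  n12('ada'): parent n11 fail=6; on 'a' 6 → fail=7;  out {2}∪∅={2}
  n4('bbca'): parent n3 fail=0; on 'a' 0 → fail=10;  out ∅∪∅=∅
  n9('dada'): parent n8 fail=11; on 'a' 11 → fail=12;  out {1}∪{2}={1,2}
  n5('bbcab'): parent n4 fail=10; on 'b' 10→0 → fail=1;  out {0}∪∅={0}

Scan:
pos 0 'b': at 1
pos 1 'b': at 2
pos 2 'b': at 2 (fail-walked)
pos 3 'c': at 3
pos 4 'a': at 4
pos 5 'b': at 5  ** P0@[1:5]
pos 6 'a': at 10 (fail-walked)
pos 7 'd': at 11
pos 8 'd': at 6 (fail-walked)
pos 9 'b': at 1 (fail-walked)
pos 10 'b': at 2
pos 11 'd': at 6 (fail-walked)
pos 12 'a': at 7
pos 13 'd': at 8
pos 14 'a': at 9  ** P1@[11:14],P2@[12:14]
pos 15 'a': at 10 (fail-walked)
pos 16 'd': at 11
pos 17 'a': at 12  ** P2@[15:17]
pos 18 'c': at 0 (fail-walked)
pos 19 'c': at 0
pos 20 'd': at 6
pos 21 'c': at 0 (fail-walked)
pos 22 'a': at 10
pos 23 'b': at 1 (fail-walked)
pos 24 'b': at 2
pos 25 'c': at 3
pos 26 'a': at 4
pos 27 'b': at 5  ** P0@[23:27]
pos 28 'd': at 6 (fail-walked)

Matches: [[5,0],[14,1],[14,2],[17,2],[27,0]]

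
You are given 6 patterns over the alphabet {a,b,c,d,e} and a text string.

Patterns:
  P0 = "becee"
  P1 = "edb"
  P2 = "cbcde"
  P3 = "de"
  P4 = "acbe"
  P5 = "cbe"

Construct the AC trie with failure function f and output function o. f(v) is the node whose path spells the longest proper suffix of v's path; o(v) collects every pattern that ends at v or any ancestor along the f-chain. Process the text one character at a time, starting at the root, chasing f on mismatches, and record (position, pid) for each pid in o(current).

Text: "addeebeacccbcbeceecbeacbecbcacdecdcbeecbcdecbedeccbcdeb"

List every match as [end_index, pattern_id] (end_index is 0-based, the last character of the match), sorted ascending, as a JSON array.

Construct AC machine:
Trie nodes:
  0='ε' goto a→16 b→1 c→9 d→14 e→6
  1='b' goto e→2
  2='be' goto c→3
  3='bec' goto e→4
  4='bece' goto e→5
  5='becee' goto ·  ←P0
  6='e' goto d→7
  7='ed' goto b→8
  8='edb' goto ·  ←P1
  9='c' goto b→10
  10='cb' goto c→11 e→20
  11='cbc' goto d→12
  12='cbcd' goto e→13
  13='cbcde' goto ·  ←P2
  14='d' goto e→15
  15='de' goto ·  ←P3
  16='a' goto c→17
  17='ac' goto b→18
  18='acb' goto e→19
  19='acbe' goto ·  ←P4
  20='cbe' goto ·  ←P5

Failure links (BFS by depth):
  fail(1) 'b': from fail(0)=0 chase 'b': 0 ⇒ 0;  out=∅∪out(0)=∅
  fail(6) 'e': from fail(0)=0 chase 'e': 0 ⇒ 0;  out=∅∪out(0)=∅
  fail(9) 'c': from fail(0)=0 chase 'c': 0 ⇒ 0;  out=∅∪out(0)=∅
  fail(14) 'd': from fail(0)=0 chase 'd': 0 ⇒ 0;  out=∅∪out(0)=∅
  fail(16) 'a': from fail(0)=0 chase 'a': 0 ⇒ 0;  out=∅∪out(0)=∅
  fail(2) 'be': from fail(1)=0 chase 'e': 0 ⇒ 6;  out=∅∪out(6)=∅
  fail(7) 'ed': from fail(6)=0 chase 'd': 0 ⇒ 14;  out=∅∪out(14)=∅
  fail(10) 'cb': from fail(9)=0 chase 'b': 0 ⇒ 1;  out=∅∪out(1)=∅
  fail(15) 'de': from fail(14)=0 chase 'e': 0 ⇒ 6;  out={3}∪out(6)={3}
  fail(17) 'ac': from fail(16)=0 chase 'c': 0 ⇒ 9;  out=∅∪out(9)=∅
  fail(3) 'bec': from fail(2)=6 chase 'c': 6→0 ⇒ 9;  out=∅∪out(9)=∅
  fail(8) 'edb': from fail(7)=14 chase 'b': 14→0 ⇒ 1;  out={1}∪out(1)={1}
  fail(11) 'cbc': from fail(10)=1 chase 'c': 1→0 ⇒ 9;  out=∅∪out(9)=∅
  fail(18) 'acb': from fail(17)=9 chase 'b': 9 ⇒ 10;  out=∅∪out(10)=∅
  fail(20) 'cbe': from fail(10)=1 chase 'e': 1 ⇒ 2;  out={5}∪out(2)={5}
  fail(4) 'bece': from fail(3)=9 chase 'e': 9→0 ⇒ 6;  out=∅∪out(6)=∅
  fail(12) 'cbcd': from fail(11)=9 chase 'd': 9→0 ⇒ 14;  out=∅∪out(14)=∅
  fail(19) 'acbe': from fail(18)=10 chase 'e': 10 ⇒ 20;  out={4}∪out(20)={4,5}
  fail(5) 'becee': from fail(4)=6 chase 'e': 6→0 ⇒ 6;  out={0}∪out(6)={0}
  fail(13) 'cbcde': from fail(12)=14 chase 'e': 14 ⇒ 15;  out={2}∪out(15)={2,3}

Scan:
i=0 'a': node 0→16
i=1 'd': node 16→14 (via fail)
i=2 'd': node 14→14 (via fail)
i=3 'e': node 14→15  ** P3@[2:3]
i=4 'e': node 15→6 (via fail)
i=5 'b': node 6→1 (via fail)
i=6 'e': node 1→2
i=7 'a': node 2→16 (via fail)
i=8 'c': node 16→17
i=9 'c': node 17→9 (via fail)
i=10 'c': node 9→9 (via fail)
i=11 'b': node 9→10
i=12 'c': node 10→11
i=13 'b': node 11→10 (via fail)
i=14 'e': node 10→20  ** P5@[12:14]
i=15 'c': node 20→3 (via fail)
i=16 'e': node 3→4
i=17 'e': node 4→5  ** P0@[13:17]
i=18 'c': node 5→9 (via fail)
i=19 'b': node 9→10
i=20 'e': node 10→20  ** P5@[18:20]
i=21 'a': node 20→16 (via fail)
i=22 'c': node 16→17
i=23 'b': node 17→18
i=24 'e': node 18→19  ** P4@[21:24],P5@[22:24]
i=25 'c': node 19→3 (via fail)
i=26 'b': node 3→10 (via fail)
i=27 'c': node 10→11
i=28 'a': node 11→16 (via fail)
i=29 'c': node 16→17
i=30 'd': node 17→14 (via fail)
i=31 'e': node 14→15  ** P3@[30:31]
i=32 'c': node 15→9 (via fail)
i=33 'd': node 9→14 (via fail)
i=34 'c': node 14→9 (via fail)
i=35 'b': node 9→10
i=36 'e': node 10→20  ** P5@[34:36]
i=37 'e': node 20→6 (via fail)
i=38 'c': node 6→9 (via fail)
i=39 'b': node 9→10
i=40 'c': node 10→11
i=41 'd': node 11→12
i=42 'e': node 12→13  ** P2@[38:42],P3@[41:42]
i=43 'c': node 13→9 (via fail)
i=44 'b': node 9→10
i=45 'e': node 10→20  ** P5@[43:45]
i=46 'd': node 20→7 (via fail)
i=47 'e': node 7→15 (via fail)  ** P3@[46:47]
i=48 'c': node 15→9 (via fail)
i=49 'c': node 9→9 (via fail)
i=50 'b': node 9→10
i=51 'c': node 10→11
i=52 'd': node 11→12
i=53 'e': node 12→13  ** P2@[49:53],P3@[52:53]
i=54 'b': node 13→1 (via fail)

Matches: [[3,3],[14,5],[17,0],[20,5],[24,4],[24,5],[31,3],[36,5],[42,2],[42,3],[45,5],[47,3],[53,2],[53,3]]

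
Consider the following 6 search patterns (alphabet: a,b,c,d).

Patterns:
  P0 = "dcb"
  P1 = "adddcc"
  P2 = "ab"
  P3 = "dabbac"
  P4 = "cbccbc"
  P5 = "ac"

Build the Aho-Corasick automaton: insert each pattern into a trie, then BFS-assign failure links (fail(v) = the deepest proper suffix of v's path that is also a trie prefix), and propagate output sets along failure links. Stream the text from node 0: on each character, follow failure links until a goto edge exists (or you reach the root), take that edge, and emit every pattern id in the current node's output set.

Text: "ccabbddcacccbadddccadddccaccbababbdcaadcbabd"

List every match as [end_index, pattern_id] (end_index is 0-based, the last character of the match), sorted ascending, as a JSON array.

Build:
Trie (insert patterns):
  n0 'ε': a→4 c→16 d→1
  n1 'd': a→11 c→2
  n2 'dc': b→3
  n3 'dcb': ·  ←P0
  n4 'a': b→10 c→22 d→5
  n5 'ad': d→6
  n6 'add': d→7
  n7 'addd': c→8
  n8 'adddc': c→9
  n9 'adddcc': ·  ←P1
  n10 'ab': ·  ←P2
  n11 'da': b→12
  n12 'dab': b→13
  n13 'dabb': a→14
  n14 'dabba': c→15
  n15 'dabbac': ·  ←P3
  n16 'c': b→17
  n17 'cb': c→18
  n18 'cbc': c→19
  n19 'cbcc': b→20
  n20 'cbccb': c→21
  n21 'cbccbc': ·  ←P4
  n22 'ac': ·  ←P5

BFS fail/out derivation:
  fail(1) 'd': from fail(0)=0 chase 'd': 0 ⇒ 0;  out=∅∪out(0)=∅
  fail(4) 'a': from fail(0)=0 chase 'a': 0 ⇒ 0;  out=∅∪out(0)=∅
  fail(16) 'c': from fail(0)=0 chase 'c': 0 ⇒ 0;  out=∅∪out(0)=∅
  fail(2) 'dc': from fail(1)=0 chase 'c': 0 ⇒ 16;  out=∅∪out(16)=∅
  fail(5) 'ad': from fail(4)=0 chase 'd': 0 ⇒ 1;  out=∅∪out(1)=∅
  fail(10) 'ab': from fail(4)=0 chase 'b': 0 ⇒ 0;  out={2}∪out(0)={2}
  fail(11) 'da': from fail(1)=0 chase 'a': 0 ⇒ 4;  out=∅∪out(4)=∅
  fail(17) 'cb': from fail(16)=0 chase 'b': 0 ⇒ 0;  out=∅∪out(0)=∅
  fail(22) 'ac': from fail(4)=0 chase 'c': 0 ⇒ 16;  out={5}∪out(16)={5}
  fail(3) 'dcb': from fail(2)=16 chase 'b': 16 ⇒ 17;  out={0}∪out(17)={0}
  fail(6) 'add': from fail(5)=1 chase 'd': 1→0 ⇒ 1;  out=∅∪out(1)=∅
  fail(12) 'dab': from fail(11)=4 chase 'b': 4 ⇒ 10;  out=∅∪out(10)={2}
  fail(18) 'cbc': from fail(17)=0 chase 'c': 0 ⇒ 16;  out=∅∪out(16)=∅
  fail(7) 'addd': from fail(6)=1 chase 'd': 1→0 ⇒ 1;  out=∅∪out(1)=∅
  fail(13) 'dabb': from fail(12)=10 chase 'b': 10→0 ⇒ 0;  out=∅∪out(0)=∅
  fail(19) 'cbcc': from fail(18)=16 chase 'c': 16→0 ⇒ 16;  out=∅∪out(16)=∅
  fail(8) 'adddc': from fail(7)=1 chase 'c': 1 ⇒ 2;  out=∅∪out(2)=∅
  fail(14) 'dabba': from fail(13)=0 chase 'a': 0 ⇒ 4;  out=∅∪out(4)=∅
  fail(20) 'cbccb': from fail(19)=16 chase 'b': 16 ⇒ 17;  out=∅∪out(17)=∅
  fail(9) 'adddcc': from fail(8)=2 chase 'c': 2→16→0 ⇒ 16;  out={1}∪out(16)={1}
  fail(15) 'dabbac': from fail(14)=4 chase 'c': 4 ⇒ 22;  out={3}∪out(22)={3,5}
  fail(21) 'cbccbc': from fail(20)=17 chase 'c': 17 ⇒ 18;  out={4}∪out(18)={4}

Run:
[0] read 'c'  n0⇒n16
[1] read 'c'  n16⇒n16 (via fail)
[2] read 'a'  n16⇒n4 (via fail)
[3] read 'b'  n4⇒n10  → match P2@[2:3]
[4] read 'b'  n10⇒n0 (via fail)
[5] read 'd'  n0⇒n1
[6] read 'd'  n1⇒n1 (via fail)
[7] read 'c'  n1⇒n2
[8] read 'a'  n2⇒n4 (via fail)
[9] read 'c'  n4⇒n22  → match P5@[8:9]
[10] read 'c'  n22⇒n16 (via fail)
[11] read 'c'  n16⇒n16 (via fail)
[12] read 'b'  n16⇒n17
[13] read 'a'  n17⇒n4 (via fail)
[14] read 'd'  n4⇒n5
[15] read 'd'  n5⇒n6
[16] read 'd'  n6⇒n7
[17] read 'c'  n7⇒n8
[18] read 'c'  n8⇒n9  → match P1@[13:18]
[19] read 'a'  n9⇒n4 (via fail)
[20] read 'd'  n4⇒n5
[21] read 'd'  n5⇒n6
[22] read 'd'  n6⇒n7
[23] read 'c'  n7⇒n8
[24] read 'c'  n8⇒n9  → match P1@[19:24]
[25] read 'a'  n9⇒n4 (via fail)
[26] read 'c'  n4⇒n22  → match P5@[25:26]
[27] read 'c'  n22⇒n16 (via fail)
[28] read 'b'  n16⇒n17
[29] read 'a'  n17⇒n4 (via fail)
[30] read 'b'  n4⇒n10  → match P2@[29:30]
[31] read 'a'  n10⇒n4 (via fail)
[32] read 'b'  n4⇒n10  → match P2@[31:32]
[33] read 'b'  n10⇒n0 (via fail)
[34] read 'd'  n0⇒n1
[35] read 'c'  n1⇒n2
[36] read 'a'  n2⇒n4 (via fail)
[37] read 'a'  n4⇒n4 (via fail)
[38] read 'd'  n4⇒n5
[39] read 'c'  n5⇒n2 (via fail)
[40] read 'b'  n2⇒n3  → match P0@[38:40]
[41] read 'a'  n3⇒n4 (via fail)
[42] read 'b'  n4⇒n10  → match P2@[41:42]
[43] read 'd'  n10⇒n1 (via fail)

Result: [[3,2],[9,5],[18,1],[24,1],[26,5],[30,2],[32,2],[40,0],[42,2]]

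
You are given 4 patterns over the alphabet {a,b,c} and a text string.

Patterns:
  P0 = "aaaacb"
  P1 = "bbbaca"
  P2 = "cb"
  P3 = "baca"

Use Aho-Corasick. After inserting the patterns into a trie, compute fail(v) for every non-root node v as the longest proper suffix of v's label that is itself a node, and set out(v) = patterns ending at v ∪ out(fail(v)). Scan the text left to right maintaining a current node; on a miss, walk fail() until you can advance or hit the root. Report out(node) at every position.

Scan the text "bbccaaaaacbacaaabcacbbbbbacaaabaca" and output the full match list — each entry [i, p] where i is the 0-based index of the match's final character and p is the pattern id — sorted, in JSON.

Build automaton:
Trie nodes:
  0='ε' goto a→1 b→7 c→13
  1='a' goto a→2
  2='aa' goto a→3
  3='aaa' goto a→4
  4='aaaa' goto c→5
  5='aaaac' goto b→6
  6='aaaacb' goto ·  ←P0
  7='b' goto a→15 b→8
  8='bb' goto b→9
  9='bbb' goto a→10
  10='bbba' goto c→11
  11='bbbac' goto a→12
  12='bbbaca' goto ·  ←P1
  13='c' goto b→14
  14='cb' goto ·  ←P2
  15='ba' goto c→16
  16='bac' goto a→17
  17='baca' goto ·  ←P3

BFS fail/out derivation:
  n1('a'): parent n0 fail=0; on 'a' 0 → fail=0;  out ∅∪∅=∅
  n7('b'): parent n0 fail=0; on 'b' 0 → fail=0;  out ∅∪∅=∅
  n13('c'): parent n0 fail=0; on 'c' 0 → fail=0;  out ∅∪∅=∅
  n2('aa'): parent n1 fail=0; on 'a' 0 → fail=1;  out ∅∪∅=∅
  n8('bb'): parent n7 fail=0; on 'b' 0 → fail=7;  out ∅∪∅=∅
  n14('cb'): parent n13 fail=0; on 'b' 0 → fail=7;  out {2}∪∅={2}
  n15('ba'): parent n7 fail=0; on 'a' 0 → fail=1;  out ∅∪∅=∅
  n3('aaa'): parent n2 fail=1; on 'a' 1 → fail=2;  out ∅∪∅=∅
  n9('bbb'): parent n8 fail=7; on 'b' 7 → fail=8;  out ∅∪∅=∅
  n16('bac'): parent n15 fail=1; on 'c' 1→0 → fail=13;  out ∅∪∅=∅
  n4('aaaa'): parent n3 fail=2; on 'a' 2 → fail=3;  out ∅∪∅=∅
  n10('bbba'): parent n9 fail=8; on 'a' 8→7 → fail=15;  out ∅∪∅=∅
  n17('baca'): parent n16 fail=13; on 'a' 13→0 → fail=1;  out {3}∪∅={3}
  n5('aaaac'): parent n4 fail=3; on 'c' 3→2→1→0 → fail=13;  out ∅∪∅=∅
  n11('bbbac'): parent n10 fail=15; on 'c' 15 → fail=16;  out ∅∪∅=∅
  n6('aaaacb'): parent n5 fail=13; on 'b' 13 → fail=14;  out {0}∪{2}={0,2}
  n12('bbbaca'): parent n11 fail=16; on 'a' 16 → fail=17;  out {1}∪{3}={1,3}

Scan:
[0] read 'b'  n0⇒n7
[1] read 'b'  n7⇒n8
[2] read 'c'  n8⇒n13 ·f
[3] read 'c'  n13⇒n13 ·f
[4] read 'a'  n13⇒n1 ·f
[5] read 'a'  n1⇒n2
[6] read 'a'  n2⇒n3
[7] read 'a'  n3⇒n4
[8] read 'a'  n4⇒n4 ·f
[9] read 'c'  n4⇒n5
[10] read 'b'  n5⇒n6  ** P0@[5:10],P2@[9:10]
[11] read 'a'  n6⇒n15 ·f
[12] read 'c'  n15⇒n16
[13] read 'a'  n16⇒n17  ** P3@[10:13]
[14] read 'a'  n17⇒n2 ·f
[15] read 'a'  n2⇒n3
[16] read 'b'  n3⇒n7 ·f
[17] read 'c'  n7⇒n13 ·f
[18] read 'a'  n13⇒n1 ·f
[19] read 'c'  n1⇒n13 ·f
[20] read 'b'  n13⇒n14  ** P2@[19:20]
[21] read 'b'  n14⇒n8 ·f
[22] read 'b'  n8⇒n9
[23] read 'b'  n9⇒n9 ·f
[24] read 'b'  n9⇒n9 ·f
[25] read 'a'  n9⇒n10
[26] read 'c'  n10⇒n11
[27] read 'a'  n11⇒n12  ** P1@[22:27],P3@[24:27]
[28] read 'a'  n12⇒n2 ·f
[29] read 'a'  n2⇒n3
[30] read 'b'  n3⇒n7 ·f
[31] read 'a'  n7⇒n15
[32] read 'c'  n15⇒n16
[33] read 'a'  n16⇒n17  ** P3@[30:33]

Result: [[10,0],[10,2],[13,3],[20,2],[27,1],[27,3],[33,3]]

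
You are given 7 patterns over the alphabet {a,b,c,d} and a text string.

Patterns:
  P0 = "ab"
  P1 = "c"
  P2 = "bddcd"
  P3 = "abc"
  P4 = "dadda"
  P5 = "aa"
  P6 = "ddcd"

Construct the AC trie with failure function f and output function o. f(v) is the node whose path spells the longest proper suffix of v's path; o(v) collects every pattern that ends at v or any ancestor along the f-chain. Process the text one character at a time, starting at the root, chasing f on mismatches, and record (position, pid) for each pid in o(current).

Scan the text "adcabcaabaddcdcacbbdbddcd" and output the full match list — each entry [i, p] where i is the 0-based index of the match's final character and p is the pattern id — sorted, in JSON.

Build automaton:
Trie nodes:
  n0 'ε': a→1 b→4 c→3 d→10
  n1 'a': a→15 b→2
  n2 'ab': c→9  [P0 ends]
  n3 'c': ·  [P1 ends]
  n4 'b': d→5
  n5 'bd': d→6
  n6 'bdd': c→7
  n7 'bddc': d→8
  n8 'bddcd': ·  [P2 ends]
  n9 'abc': ·  [P3 ends]
  n10 'd': a→11 d→16
  n11 'da': d→12
  n12 'dad': d→13
  n13 'dadd': a→14
  n14 'dadda': ·  [P4 ends]
  n15 'aa': ·  [P5 ends]
  n16 'dd': c→17
  n17 'ddc': d→18
  n18 'ddcd': ·  [P6 ends]

BFS fail/out derivation:
  fail(1) 'a': from fail(0)=0 chase 'a': 0 ⇒ 0;  out=∅∪out(0)=∅
  fail(3) 'c': from fail(0)=0 chase 'c': 0 ⇒ 0;  out={1}∪out(0)={1}
  fail(4) 'b': from fail(0)=0 chase 'b': 0 ⇒ 0;  out=∅∪out(0)=∅
  fail(10) 'd': from fail(0)=0 chase 'd': 0 ⇒ 0;  out=∅∪out(0)=∅
  fail(2) 'ab': from fail(1)=0 chase 'b': 0 ⇒ 4;  out={0}∪out(4)={0}
  fail(5) 'bd': from fail(4)=0 chase 'd': 0 ⇒ 10;  out=∅∪out(10)=∅
  fail(11) 'da': from fail(10)=0 chase 'a': 0 ⇒ 1;  out=∅∪out(1)=∅
  fail(15) 'aa': from fail(1)=0 chase 'a': 0 ⇒ 1;  out={5}∪out(1)={5}
  fail(16) 'dd': from fail(10)=0 chase 'd': 0 ⇒ 10;  out=∅∪out(10)=∅
  fail(6) 'bdd': from fail(5)=10 chase 'd': 10 ⇒ 16;  out=∅∪out(16)=∅
  fail(9) 'abc': from fail(2)=4 chase 'c': 4→0 ⇒ 3;  out={3}∪out(3)={1,3}
  fail(12) 'dad': from fail(11)=1 chase 'd': 1→0 ⇒ 10;  out=∅∪out(10)=∅
  fail(17) 'ddc': from fail(16)=10 chase 'c': 10→0 ⇒ 3;  out=∅∪out(3)={1}
  fail(7) 'bddc': from fail(6)=16 chase 'c': 16 ⇒ 17;  out=∅∪out(17)={1}
  fail(13) 'dadd': from fail(12)=10 chase 'd': 10 ⇒ 16;  out=∅∪out(16)=∅
  fail(18) 'ddcd': from fail(17)=3 chase 'd': 3→0 ⇒ 10;  out={6}∪out(10)={6}
  fail(8) 'bddcd': from fail(7)=17 chase 'd': 17 ⇒ 18;  out={2}∪out(18)={2,6}
  fail(14) 'dadda': from fail(13)=16 chase 'a': 16→10 ⇒ 11;  out={4}∪out(11)={4}

Text stream:
i=0 'a': node 0→1
i=1 'd': node 1→10 (via fail)
i=2 'c': node 10→3 (via fail)  → match P1@[2:2]
i=3 'a': node 3→1 (via fail)
i=4 'b': node 1→2  → match P0@[3:4]
i=5 'c': node 2→9  → match P1@[5:5],P3@[3:5]
i=6 'a': node 9→1 (via fail)
i=7 'a': node 1→15  → match P5@[6:7]
i=8 'b': node 15→2 (via fail)  → match P0@[7:8]
i=9 'a': node 2→1 (via fail)
i=10 'd': node 1→10 (via fail)
i=11 'd': node 10→16
i=12 'c': node 16→17  → match P1@[12:12]
i=13 'd': node 17→18  → match P6@[10:13]
i=14 'c': node 18→3 (via fail)  → match P1@[14:14]
i=15 'a': node 3→1 (via fail)
i=16 'c': node 1→3 (via fail)  → match P1@[16:16]
i=17 'b': node 3→4 (via fail)
i=18 'b': node 4→4 (via fail)
i=19 'd': node 4→5
i=20 'b': node 5→4 (via fail)
i=21 'd': node 4→5
i=22 'd': node 5→6
i=23 'c': node 6→7  → match P1@[23:23]
i=24 'd': node 7→8  → match P2@[20:24],P6@[21:24]

Matches: [[2,1],[4,0],[5,1],[5,3],[7,5],[8,0],[12,1],[13,6],[14,1],[16,1],[23,1],[24,2],[24,6]]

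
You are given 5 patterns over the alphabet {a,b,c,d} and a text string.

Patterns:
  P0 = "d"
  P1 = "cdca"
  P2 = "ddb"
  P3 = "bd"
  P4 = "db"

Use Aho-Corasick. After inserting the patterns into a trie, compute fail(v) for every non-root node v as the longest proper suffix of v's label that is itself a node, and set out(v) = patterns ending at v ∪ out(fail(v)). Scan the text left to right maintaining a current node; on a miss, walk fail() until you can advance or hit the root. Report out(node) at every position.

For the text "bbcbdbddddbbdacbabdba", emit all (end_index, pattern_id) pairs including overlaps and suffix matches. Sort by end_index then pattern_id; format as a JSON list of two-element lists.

Build automaton:
Trie (insert patterns):
  0='ε' goto b→8 c→2 d→1
  1='d' goto b→10 d→6  ←P0
  2='c' goto d→3
  3='cd' goto c→4
  4='cdc' goto a→5
  5='cdca' goto ·  ←P1
  6='dd' goto b→7
  7='ddb' goto ·  ←P2
  8='b' goto d→9
  9='bd' goto ·  ←P3
  10='db' goto ·  ←P4

BFS fail/out derivation:
  fail(1) 'd': from fail(0)=0 chase 'd': 0 ⇒ 0;  out={0}∪out(0)={0}
  fail(2) 'c': from fail(0)=0 chase 'c': 0 ⇒ 0;  out=∅∪out(0)=∅
  fail(8) 'b': from fail(0)=0 chase 'b': 0 ⇒ 0;  out=∅∪out(0)=∅
  fail(3) 'cd': from fail(2)=0 chase 'd': 0 ⇒ 1;  out=∅∪out(1)={0}
  fail(6) 'dd': from fail(1)=0 chase 'd': 0 ⇒ 1;  out=∅∪out(1)={0}
  fail(9) 'bd': from fail(8)=0 chase 'd': 0 ⇒ 1;  out={3}∪out(1)={0,3}
  fail(10) 'db': from fail(1)=0 chase 'b': 0 ⇒ 8;  out={4}∪out(8)={4}
  fail(4) 'cdc': from fail(3)=1 chase 'c': 1→0 ⇒ 2;  out=∅∪out(2)=∅
  fail(7) 'ddb': from fail(6)=1 chase 'b': 1 ⇒ 10;  out={2}∪out(10)={2,4}
  fail(5) 'cdca': from fail(4)=2 chase 'a': 2→0 ⇒ 0;  out={1}∪out(0)={1}

Scan:
[0] read 'b'  n0⇒n8
[1] read 'b'  n8⇒n8 ·f
[2] read 'c'  n8⇒n2 ·f
[3] read 'b'  n2⇒n8 ·f
[4] read 'd'  n8⇒n9  → match P0@[4:4],P3@[3:4]
[5] read 'b'  n9⇒n10 ·f  → match P4@[4:5]
[6] read 'd'  n10⇒n9 ·f  → match P0@[6:6],P3@[5:6]
[7] read 'd'  n9⇒n6 ·f  → match P0@[7:7]
[8] read 'd'  n6⇒n6 ·f  → match P0@[8:8]
[9] read 'd'  n6⇒n6 ·f  → match P0@[9:9]
[10] read 'b'  n6⇒n7  → match P2@[8:10],P4@[9:10]
[11] read 'b'  n7⇒n8 ·f
[12] read 'd'  n8⇒n9  → match P0@[12:12],P3@[11:12]
[13] read 'a'  n9⇒n0 ·f
[14] read 'c'  n0⇒n2
[15] read 'b'  n2⇒n8 ·f
[16] read 'a'  n8⇒n0 ·f
[17] read 'b'  n0⇒n8
[18] read 'd'  n8⇒n9  → match P0@[18:18],P3@[17:18]
[19] read 'b'  n9⇒n10 ·f  → match P4@[18:19]
[20] read 'a'  n10⇒n0 ·f

All matches (sorted): [[4,0],[4,3],[5,4],[6,0],[6,3],[7,0],[8,0],[9,0],[10,2],[10,4],[12,0],[12,3],[18,0],[18,3],[19,4]]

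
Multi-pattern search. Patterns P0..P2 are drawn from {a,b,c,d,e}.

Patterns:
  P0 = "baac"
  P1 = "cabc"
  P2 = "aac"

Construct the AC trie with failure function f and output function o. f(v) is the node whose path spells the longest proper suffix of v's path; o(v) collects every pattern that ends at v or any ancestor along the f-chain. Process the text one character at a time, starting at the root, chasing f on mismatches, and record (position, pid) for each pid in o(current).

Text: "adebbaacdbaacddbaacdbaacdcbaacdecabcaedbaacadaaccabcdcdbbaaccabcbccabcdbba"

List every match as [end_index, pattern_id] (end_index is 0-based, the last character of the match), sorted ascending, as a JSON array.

Build automaton:
Trie (insert patterns):
  0='ε' goto a→9 b→1 c→5
  1='b' goto a→2
  2='ba' goto a→3
  3='baa' goto c→4
  4='baac' goto ·  [P0 ends]
  5='c' goto a→6
  6='ca' goto b→7
  7='cab' goto c→8
  8='cabc' goto ·  [P1 ends]
  9='a' goto a→10
  10='aa' goto c→11
  11='aac' goto ·  [P2 ends]

Failure links (BFS by depth):
  n1('b'): parent n0 fail=0; on 'b' 0 → fail=0;  out ∅∪∅=∅
  n5('c'): parent n0 fail=0; on 'c' 0 → fail=0;  out ∅∪∅=∅
  n9('a'): parent n0 fail=0; on 'a' 0 → fail=0;  out ∅∪∅=∅
  n2('ba'): parent n1 fail=0; on 'a' 0 → fail=9;  out ∅∪∅=∅
  n6('ca'): parent n5 fail=0; on 'a' 0 → fail=9;  out ∅∪∅=∅
  n10('aa'): parent n9 fail=0; on 'a' 0 → fail=9;  out ∅∪∅=∅
  n3('baa'): parent n2 fail=9; on 'a' 9 → fail=10;  out ∅∪∅=∅
  n7('cab'): parent n6 fail=9; on 'b' 9→0 → fail=1;  out ∅∪∅=∅
  n11('aac'): parent n10 fail=9; on 'c' 9→0 → fail=5;  out {2}∪∅={2}
  n4('baac'): parent n3 fail=10; on 'c' 10 → fail=11;  out {0}∪{2}={0,2}
  n8('cabc'): parent n7 fail=1; on 'c' 1→0 → fail=5;  out {1}∪∅={1}

Scan:
i=0 'a': node 0→9
i=1 'd': node 9→0 ·f
i=2 'e': node 0→0
i=3 'b': node 0→1
i=4 'b': node 1→1 ·f
i=5 'a': node 1→2
i=6 'a': node 2→3
i=7 'c': node 3→4  → match P0@[4:7],P2@[5:7]
i=8 'd': node 4→0 ·f
i=9 'b': node 0→1
i=10 'a': node 1→2
i=11 'a': node 2→3
i=12 'c': node 3→4  → match P0@[9:12],P2@[10:12]
i=13 'd': node 4→0 ·f
i=14 'd': node 0→0
i=15 'b': node 0→1
i=16 'a': node 1→2
i=17 'a': node 2→3
i=18 'c': node 3→4  → match P0@[15:18],P2@[16:18]
i=19 'd': node 4→0 ·f
i=20 'b': node 0→1
i=21 'a': node 1→2
i=22 'a': node 2→3
i=23 'c': node 3→4  → match P0@[20:23],P2@[21:23]
i=24 'd': node 4→0 ·f
i=25 'c': node 0→5
i=26 'b': node 5→1 ·f
i=27 'a': node 1→2
i=28 'a': node 2→3
i=29 'c': node 3→4  → match P0@[26:29],P2@[27:29]
i=30 'd': node 4→0 ·f
i=31 'e': node 0→0
i=32 'c': node 0→5
i=33 'a': node 5→6
i=34 'b': node 6→7
i=35 'c': node 7→8  → match P1@[32:35]
i=36 'a': node 8→6 ·f
i=37 'e': node 6→0 ·f
i=38 'd': node 0→0
i=39 'b': node 0→1
i=40 'a': node 1→2
i=41 'a': node 2→3
i=42 'c': node 3→4  → match P0@[39:42],P2@[40:42]
i=43 'a': node 4→6 ·f
i=44 'd': node 6→0 ·f
i=45 'a': node 0→9
i=46 'a': node 9→10
i=47 'c': node 10→11  → match P2@[45:47]
i=48 'c': node 11→5 ·f
i=49 'a': node 5→6
i=50 'b': node 6→7
i=51 'c': node 7→8  → match P1@[48:51]
i=52 'd': node 8→0 ·f
i=53 'c': node 0→5
i=54 'd': node 5→0 ·f
i=55 'b': node 0→1
i=56 'b': node 1→1 ·f
i=57 'a': node 1→2
i=58 'a': node 2→3
i=59 'c': node 3→4  → match P0@[56:59],P2@[57:59]
i=60 'c': node 4→5 ·f
i=61 'a': node 5→6
i=62 'b': node 6→7
i=63 'c': node 7→8  → match P1@[60:63]
i=64 'b': node 8→1 ·f
i=65 'c': node 1→5 ·f
i=66 'c': node 5→5 ·f
i=67 'a': node 5→6
i=68 'b': node 6→7
i=69 'c': node 7→8  → match P1@[66:69]
i=70 'd': node 8→0 ·f
i=71 'b': node 0→1
i=72 'b': node 1→1 ·f
i=73 'a': node 1→2

All matches (sorted): [[7,0],[7,2],[12,0],[12,2],[18,0],[18,2],[23,0],[23,2],[29,0],[29,2],[35,1],[42,0],[42,2],[47,2],[51,1],[59,0],[59,2],[63,1],[69,1]]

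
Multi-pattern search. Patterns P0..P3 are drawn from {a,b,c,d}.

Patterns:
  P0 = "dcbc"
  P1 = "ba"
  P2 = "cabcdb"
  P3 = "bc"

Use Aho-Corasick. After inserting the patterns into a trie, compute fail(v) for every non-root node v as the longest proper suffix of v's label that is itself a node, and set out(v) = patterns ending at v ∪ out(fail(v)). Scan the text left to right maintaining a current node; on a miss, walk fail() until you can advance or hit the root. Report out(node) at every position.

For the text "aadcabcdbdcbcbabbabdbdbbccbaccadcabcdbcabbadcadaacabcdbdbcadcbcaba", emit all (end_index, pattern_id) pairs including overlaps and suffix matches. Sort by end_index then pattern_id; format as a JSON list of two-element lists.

Construct AC machine:
Trie (insert patterns):
  n0 'ε': b→5 c→7 d→1
  n1 'd': c→2
  n2 'dc': b→3
  n3 'dcb': c→4
  n4 'dcbc': ·  [P0 ends]
  n5 'b': a→6 c→13
  n6 'ba': ·  [P1 ends]
  n7 'c': a→8
  n8 'ca': b→9
  n9 'cab': c→10
  n10 'cabc': d→11
  n11 'cabcd': b→12
  n12 'cabcdb': ·  [P2 ends]
  n13 'bc': ·  [P3 ends]

BFS fail/out derivation:
  fail(1) 'd': from fail(0)=0 chase 'd': 0 ⇒ 0;  out=∅∪out(0)=∅
  fail(5) 'b': from fail(0)=0 chase 'b': 0 ⇒ 0;  out=∅∪out(0)=∅
  fail(7) 'c': from fail(0)=0 chase 'c': 0 ⇒ 0;  out=∅∪out(0)=∅
  fail(2) 'dc': from fail(1)=0 chase 'c': 0 ⇒ 7;  out=∅∪out(7)=∅
  fail(6) 'ba': from fail(5)=0 chase 'a': 0 ⇒ 0;  out={1}∪out(0)={1}
  fail(8) 'ca': from fail(7)=0 chase 'a': 0 ⇒ 0;  out=∅∪out(0)=∅
  fail(13) 'bc': from fail(5)=0 chase 'c': 0 ⇒ 7;  out={3}∪out(7)={3}
  fail(3) 'dcb': from fail(2)=7 chase 'b': 7→0 ⇒ 5;  out=∅∪out(5)=∅
  fail(9) 'cab': from fail(8)=0 chase 'b': 0 ⇒ 5;  out=∅∪out(5)=∅
  fail(4) 'dcbc': from fail(3)=5 chase 'c': 5 ⇒ 13;  out={0}∪out(13)={0,3}
  fail(10) 'cabc': from fail(9)=5 chase 'c': 5 ⇒ 13;  out=∅∪out(13)={3}
  fail(11) 'cabcd': from fail(10)=13 chase 'd': 13→7→0 ⇒ 1;  out=∅∪out(1)=∅
  fail(12) 'cabcdb': from fail(11)=1 chase 'b': 1→0 ⇒ 5;  out={2}∪out(5)={2}

Run:
[0] read 'a'  n0⇒n0
[1] read 'a'  n0⇒n0
[2] read 'd'  n0⇒n1
[3] read 'c'  n1⇒n2
[4] read 'a'  n2⇒n8 ·f
[5] read 'b'  n8⇒n9
[6] read 'c'  n9⇒n10  ** P3@[5:6]
[7] read 'd'  n10⇒n11
[8] read 'b'  n11⇒n12  ** P2@[3:8]
[9] read 'd'  n12⇒n1 ·f
[10] read 'c'  n1⇒n2
[11] read 'b'  n2⇒n3
[12] read 'c'  n3⇒n4  ** P0@[9:12],P3@[11:12]
[13] read 'b'  n4⇒n5 ·f
[14] read 'a'  n5⇒n6  ** P1@[13:14]
[15] read 'b'  n6⇒n5 ·f
[16] read 'b'  n5⇒n5 ·f
[17] read 'a'  n5⇒n6  ** P1@[16:17]
[18] read 'b'  n6⇒n5 ·f
[19] read 'd'  n5⇒n1 ·f
[20] read 'b'  n1⇒n5 ·f
[21] read 'd'  n5⇒n1 ·f
[22] read 'b'  n1⇒n5 ·f
[23] read 'b'  n5⇒n5 ·f
[24] read 'c'  n5⇒n13  ** P3@[23:24]
[25] read 'c'  n13⇒n7 ·f
[26] read 'b'  n7⇒n5 ·f
[27] read 'a'  n5⇒n6  ** P1@[26:27]
[28] read 'c'  n6⇒n7 ·f
[29] read 'c'  n7⇒n7 ·f
[30] read 'a'  n7⇒n8
[31] read 'd'  n8⇒n1 ·f
[32] read 'c'  n1⇒n2
[33] read 'a'  n2⇒n8 ·f
[34] read 'b'  n8⇒n9
[35] read 'c'  n9⇒n10  ** P3@[34:35]
[36] read 'd'  n10⇒n11
[37] read 'b'  n11⇒n12  ** P2@[32:37]
[38] read 'c'  n12⇒n13 ·f  ** P3@[37:38]
[39] read 'a'  n13⇒n8 ·f
[40] read 'b'  n8⇒n9
[41] read 'b'  n9⇒n5 ·f
[42] read 'a'  n5⇒n6  ** P1@[41:42]
[43] read 'd'  n6⇒n1 ·f
[44] read 'c'  n1⇒n2
[45] read 'a'  n2⇒n8 ·f
[46] read 'd'  n8⇒n1 ·f
[47] read 'a'  n1⇒n0 ·f
[48] read 'a'  n0⇒n0
[49] read 'c'  n0⇒n7
[50] read 'a'  n7⇒n8
[51] read 'b'  n8⇒n9
[52] read 'c'  n9⇒n10  ** P3@[51:52]
[53] read 'd'  n10⇒n11
[54] read 'b'  n11⇒n12  ** P2@[49:54]
[55] read 'd'  n12⇒n1 ·f
[56] read 'b'  n1⇒n5 ·f
[57] read 'c'  n5⇒n13  ** P3@[56:57]
[58] read 'a'  n13⇒n8 ·f
[59] read 'd'  n8⇒n1 ·f
[60] read 'c'  n1⇒n2
[61] read 'b'  n2⇒n3
[62] read 'c'  n3⇒n4  ** P0@[59:62],P3@[61:62]
[63] read 'a'  n4⇒n8 ·f
[64] read 'b'  n8⇒n9
[65] read 'a'  n9⇒n6 ·f  ** P1@[64:65]

Matches: [[6,3],[8,2],[12,0],[12,3],[14,1],[17,1],[24,3],[27,1],[35,3],[37,2],[38,3],[42,1],[52,3],[54,2],[57,3],[62,0],[62,3],[65,1]]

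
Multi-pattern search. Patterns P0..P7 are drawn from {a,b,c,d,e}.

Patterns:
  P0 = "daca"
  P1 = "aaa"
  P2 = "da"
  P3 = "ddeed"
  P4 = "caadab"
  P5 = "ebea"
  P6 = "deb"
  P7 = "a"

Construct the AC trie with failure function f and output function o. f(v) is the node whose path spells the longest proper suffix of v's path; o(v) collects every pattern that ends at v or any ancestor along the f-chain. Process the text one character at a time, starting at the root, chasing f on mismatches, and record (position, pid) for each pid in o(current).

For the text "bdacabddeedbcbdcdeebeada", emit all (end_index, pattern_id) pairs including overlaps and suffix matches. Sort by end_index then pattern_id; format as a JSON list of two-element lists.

Build automaton:
Trie (insert patterns):
  n0 'ε': a→5 c→12 d→1 e→18
  n1 'd': a→2 d→8 e→22
  n2 'da': c→3  ←P2
  n3 'dac': a→4
  n4 'daca': ·  ←P0
  n5 'a': a→6  ←P7
  n6 'aa': a→7
  n7 'aaa': ·  ←P1
  n8 'dd': e→9
  n9 'dde': e→10
  n10 'ddee': d→11
  n11 'ddeed': ·  ←P3
  n12 'c': a→13
  n13 'ca': a→14
  n14 'caa': d→15
  n15 'caad': a→16
  n16 'caada': b→17
  n17 'caadab': ·  ←P4
  n18 'e': b→19
  n19 'eb': e→20
  n20 'ebe': a→21
  n21 'ebea': ·  ←P5
  n22 'de': b→23
  n23 'deb': ·  ←P6

Failure links (BFS by depth):
  n1('d'): parent n0 fail=0; on 'd' 0 → fail=0;  out ∅∪∅=∅
  n5('a'): parent n0 fail=0; on 'a' 0 → fail=0;  out {7}∪∅={7}
  n12('c'): parent n0 fail=0; on 'c' 0 → fail=0;  out ∅∪∅=∅
  n18('e'): parent n0 fail=0; on 'e' 0 → fail=0;  out ∅∪∅=∅
  n2('da'): parent n1 fail=0; on 'a' 0 → fail=5;  out {2}∪{7}={2,7}
  n6('aa'): parent n5 fail=0; on 'a' 0 → fail=5;  out ∅∪{7}={7}
  n8('dd'): parent n1 fail=0; on 'd' 0 → fail=1;  out ∅∪∅=∅
  n13('ca'): parent n12 fail=0; on 'a' 0 → fail=5;  out ∅∪{7}={7}
  n19('eb'): parent n18 fail=0; on 'b' 0 → fail=0;  out ∅∪∅=∅
  n22('de'): parent n1 fail=0; on 'e' 0 → fail=18;  out ∅∪∅=∅
  n3('dac'): parent n2 fail=5; on 'c' 5→0 → fail=12;  out ∅∪∅=∅
  n7('aaa'): parent n6 fail=5; on 'a' 5 → fail=6;  out {1}∪{7}={1,7}
  n9('dde'): parent n8 fail=1; on 'e' 1 → fail=22;  out ∅∪∅=∅
  n14('caa'): parent n13 fail=5; on 'a' 5 → fail=6;  out ∅∪{7}={7}
  n20('ebe'): parent n19 fail=0; on 'e' 0 → fail=18;  out ∅∪∅=∅
  n23('deb'): parent n22 fail=18; on 'b' 18 → fail=19;  out {6}∪∅={6}
  n4('daca'): parent n3 fail=12; on 'a' 12 → fail=13;  out {0}∪{7}={0,7}
  n10('ddee'): parent n9 fail=22; on 'e' 22→18→0 → fail=18;  out ∅∪∅=∅
  n15('caad'): parent n14 fail=6; on 'd' 6→5→0 → fail=1;  out ∅∪∅=∅
  n21('ebea'): parent n20 fail=18; on 'a' 18→0 → fail=5;  out {5}∪{7}={5,7}
  n11('ddeed'): parent n10 fail=18; on 'd' 18→0 → fail=1;  out {3}∪∅={3}
  n16('caada'): parent n15 fail=1; on 'a' 1 → fail=2;  out ∅∪{2,7}={2,7}
  n17('caadab'): parent n16 fail=2; on 'b' 2→5→0 → fail=0;  out {4}∪∅={4}

Text stream:
pos 0 'b': at 0
pos 1 'd': at 1
pos 2 'a': at 2  emit P2@[1:2],P7@[2:2]
pos 3 'c': at 3
pos 4 'a': at 4  emit P0@[1:4],P7@[4:4]
pos 5 'b': at 0 (via fail)
pos 6 'd': at 1
pos 7 'd': at 8
pos 8 'e': at 9
pos 9 'e': at 10
pos 10 'd': at 11  emit P3@[6:10]
pos 11 'b': at 0 (via fail)
pos 12 'c': at 12
pos 13 'b': at 0 (via fail)
pos 14 'd': at 1
pos 15 'c': at 12 (via fail)
pos 16 'd': at 1 (via fail)
pos 17 'e': at 22
pos 18 'e': at 18 (via fail)
pos 19 'b': at 19
pos 20 'e': at 20
pos 21 'a': at 21  emit P5@[18:21],P7@[21:21]
pos 22 'd': at 1 (via fail)
pos 23 'a': at 2  emit P2@[22:23],P7@[23:23]

All matches (sorted): [[2,2],[2,7],[4,0],[4,7],[10,3],[21,5],[21,7],[23,2],[23,7]]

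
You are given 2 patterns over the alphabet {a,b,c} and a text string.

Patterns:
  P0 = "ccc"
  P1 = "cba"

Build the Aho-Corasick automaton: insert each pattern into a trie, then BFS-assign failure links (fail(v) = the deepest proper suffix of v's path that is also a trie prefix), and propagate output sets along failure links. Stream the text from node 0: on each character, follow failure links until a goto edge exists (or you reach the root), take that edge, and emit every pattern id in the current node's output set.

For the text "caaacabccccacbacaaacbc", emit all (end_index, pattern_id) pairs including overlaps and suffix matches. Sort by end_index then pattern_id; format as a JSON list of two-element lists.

Build automaton:
Trie nodes:
  0='ε' goto c→1
  1='c' goto b→4 c→2
  2='cc' goto c→3
  3='ccc' goto ·  ←P0
  4='cb' goto a→5
  5='cba' goto ·  ←P1

BFS fail/out derivation:
  n1('c'): parent n0 fail=0; on 'c' 0 → fail=0;  out ∅∪∅=∅
  n2('cc'): parent n1 fail=0; on 'c' 0 → fail=1;  out ∅∪∅=∅
  n4('cb'): parent n1 fail=0; on 'b' 0 → fail=0;  out ∅∪∅=∅
  n3('ccc'): parent n2 fail=1; on 'c' 1 → fail=2;  out {0}∪∅={0}
  n5('cba'): parent n4 fail=0; on 'a' 0 → fail=0;  out {1}∪∅={1}

Scan:
pos 0 'c': at 1
pos 1 'a': at 0 (via fail)
pos 2 'a': at 0
pos 3 'a': at 0
pos 4 'c': at 1
pos 5 'a': at 0 (via fail)
pos 6 'b': at 0
pos 7 'c': at 1
pos 8 'c': at 2
pos 9 'c': at 3  ** P0@[7:9]
pos 10 'c': at 3 (via fail)  ** P0@[8:10]
pos 11 'a': at 0 (via fail)
pos 12 'c': at 1
pos 13 'b': at 4
pos 14 'a': at 5  ** P1@[12:14]
pos 15 'c': at 1 (via fail)
pos 16 'a': at 0 (via fail)
pos 17 'a': at 0
pos 18 'a': at 0
pos 19 'c': at 1
pos 20 'b': at 4
pos 21 'c': at 1 (via fail)

All matches (sorted): [[9,0],[10,0],[14,1]]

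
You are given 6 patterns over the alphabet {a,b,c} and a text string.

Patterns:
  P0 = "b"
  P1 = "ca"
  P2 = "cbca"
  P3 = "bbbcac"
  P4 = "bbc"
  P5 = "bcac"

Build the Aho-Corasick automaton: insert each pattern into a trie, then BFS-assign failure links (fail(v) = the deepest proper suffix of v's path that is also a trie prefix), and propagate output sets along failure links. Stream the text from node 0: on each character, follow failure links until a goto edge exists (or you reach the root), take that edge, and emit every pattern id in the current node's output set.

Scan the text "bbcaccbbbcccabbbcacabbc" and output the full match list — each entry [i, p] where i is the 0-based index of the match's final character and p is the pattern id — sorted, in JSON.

Construct AC machine:
Trie (insert patterns):
  0='ε' goto b→1 c→2
  1='b' goto b→7 c→13  ←P0
  2='c' goto a→3 b→4
  3='ca' goto ·  ←P1
  4='cb' goto c→5
  5='cbc' goto a→6
  6='cbca' goto ·  ←P2
  7='bb' goto b→8 c→12
  8='bbb' goto c→9
  9='bbbc' goto a→10
  10='bbbca' goto c→11
  11='bbbcac' goto ·  ←P3
  12='bbc' goto ·  ←P4
  13='bc' goto a→14
  14='bca' goto c→15
  15='bcac' goto ·  ←P5

Failure links (BFS by depth):
  fail(1) 'b': from fail(0)=0 chase 'b': 0 ⇒ 0;  out={0}∪out(0)={0}
  fail(2) 'c': from fail(0)=0 chase 'c': 0 ⇒ 0;  out=∅∪out(0)=∅
  fail(3) 'ca': from fail(2)=0 chase 'a': 0 ⇒ 0;  out={1}∪out(0)={1}
  fail(4) 'cb': from fail(2)=0 chase 'b': 0 ⇒ 1;  out=∅∪out(1)={0}
  fail(7) 'bb': from fail(1)=0 chase 'b': 0 ⇒ 1;  out=∅∪out(1)={0}
  fail(13) 'bc': from fail(1)=0 chase 'c': 0 ⇒ 2;  out=∅∪out(2)=∅
  fail(5) 'cbc': from fail(4)=1 chase 'c': 1 ⇒ 13;  out=∅∪out(13)=∅
  fail(8) 'bbb': from fail(7)=1 chase 'b': 1 ⇒ 7;  out=∅∪out(7)={0}
  fail(12) 'bbc': from fail(7)=1 chase 'c': 1 ⇒ 13;  out={4}∪out(13)={4}
  fail(14) 'bca': from fail(13)=2 chase 'a': 2 ⇒ 3;  out=∅∪out(3)={1}
  fail(6) 'cbca': from fail(5)=13 chase 'a': 13 ⇒ 14;  out={2}∪out(14)={1,2}
  fail(9) 'bbbc': from fail(8)=7 chase 'c': 7 ⇒ 12;  out=∅∪out(12)={4}
  fail(15) 'bcac': from fail(14)=3 chase 'c': 3→0 ⇒ 2;  out={5}∪out(2)={5}
  fail(10) 'bbbca': from fail(9)=12 chase 'a': 12→13 ⇒ 14;  out=∅∪out(14)={1}
  fail(11) 'bbbcac': from fail(10)=14 chase 'c': 14 ⇒ 15;  out={3}∪out(15)={3,5}

Scan:
[0] read 'b'  n0⇒n1  → match P0@[0:0]
[1] read 'b'  n1⇒n7  → match P0@[1:1]
[2] read 'c'  n7⇒n12  → match P4@[0:2]
[3] read 'a'  n12⇒n14 (via fail)  → match P1@[2:3]
[4] read 'c'  n14⇒n15  → match P5@[1:4]
[5] read 'c'  n15⇒n2 (via fail)
[6] read 'b'  n2⇒n4  → match P0@[6:6]
[7] read 'b'  n4⇒n7 (via fail)  → match P0@[7:7]
[8] read 'b'  n7⇒n8  → match P0@[8:8]
[9] read 'c'  n8⇒n9  → match P4@[7:9]
[10] read 'c'  n9⇒n2 (via fail)
[11] read 'c'  n2⇒n2 (via fail)
[12] read 'a'  n2⇒n3  → match P1@[11:12]
[13] read 'b'  n3⇒n1 (via fail)  → match P0@[13:13]
[14] read 'b'  n1⇒n7  → match P0@[14:14]
[15] read 'b'  n7⇒n8  → match P0@[15:15]
[16] read 'c'  n8⇒n9  → match P4@[14:16]
[17] read 'a'  n9⇒n10  → match P1@[16:17]
[18] read 'c'  n10⇒n11  → match P3@[13:18],P5@[15:18]
[19] read 'a'  n11⇒n3 (via fail)  → match P1@[18:19]
[20] read 'b'  n3⇒n1 (via fail)  → match P0@[20:20]
[21] read 'b'  n1⇒n7  → match P0@[21:21]
[22] read 'c'  n7⇒n12  → match P4@[20:22]

Result: [[0,0],[1,0],[2,4],[3,1],[4,5],[6,0],[7,0],[8,0],[9,4],[12,1],[13,0],[14,0],[15,0],[16,4],[17,1],[18,3],[18,5],[19,1],[20,0],[21,0],[22,4]]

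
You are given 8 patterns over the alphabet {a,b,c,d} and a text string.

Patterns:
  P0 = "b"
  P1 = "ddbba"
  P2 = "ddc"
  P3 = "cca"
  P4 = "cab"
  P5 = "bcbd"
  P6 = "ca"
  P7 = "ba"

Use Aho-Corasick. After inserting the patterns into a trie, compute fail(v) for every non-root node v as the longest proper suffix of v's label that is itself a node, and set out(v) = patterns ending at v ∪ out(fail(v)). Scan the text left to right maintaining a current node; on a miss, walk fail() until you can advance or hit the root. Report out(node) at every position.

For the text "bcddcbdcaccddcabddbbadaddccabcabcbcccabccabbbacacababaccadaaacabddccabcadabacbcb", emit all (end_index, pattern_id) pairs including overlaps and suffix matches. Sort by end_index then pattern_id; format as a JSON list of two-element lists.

Build automaton:
Trie nodes:
  0='ε' goto b→1 c→8 d→2
  1='b' goto a→16 c→13  [P0 ends]
  2='d' goto d→3
  3='dd' goto b→4 c→7
  4='ddb' goto b→5
  5='ddbb' goto a→6
  6='ddbba' goto ·  [P1 ends]
  7='ddc' goto ·  [P2 ends]
  8='c' goto a→11 c→9
  9='cc' goto a→10
  10='cca' goto ·  [P3 ends]
  11='ca' goto b→12  [P6 ends]
  12='cab' goto ·  [P4 ends]
  13='bc' goto b→14
  14='bcb' goto d→15
  15='bcbd' goto ·  [P5 ends]
  16='ba' goto ·  [P7 ends]

Failure links (BFS by depth):
  fail(1) 'b': from fail(0)=0 chase 'b': 0 ⇒ 0;  out={0}∪out(0)={0}
  fail(2) 'd': from fail(0)=0 chase 'd': 0 ⇒ 0;  out=∅∪out(0)=∅
  fail(8) 'c': from fail(0)=0 chase 'c': 0 ⇒ 0;  out=∅∪out(0)=∅
  fail(3) 'dd': from fail(2)=0 chase 'd': 0 ⇒ 2;  out=∅∪out(2)=∅
  fail(9) 'cc': from fail(8)=0 chase 'c': 0 ⇒ 8;  out=∅∪out(8)=∅
  fail(11) 'ca': from fail(8)=0 chase 'a': 0 ⇒ 0;  out={6}∪out(0)={6}
  fail(13) 'bc': from fail(1)=0 chase 'c': 0 ⇒ 8;  out=∅∪out(8)=∅
  fail(16) 'ba': from fail(1)=0 chase 'a': 0 ⇒ 0;  out={7}∪out(0)={7}
  fail(4) 'ddb': from fail(3)=2 chase 'b': 2→0 ⇒ 1;  out=∅∪out(1)={0}
  fail(7) 'ddc': from fail(3)=2 chase 'c': 2→0 ⇒ 8;  out={2}∪out(8)={2}
  fail(10) 'cca': from fail(9)=8 chase 'a': 8 ⇒ 11;  out={3}∪out(11)={3,6}
  fail(12) 'cab': from fail(11)=0 chase 'b': 0 ⇒ 1;  out={4}∪out(1)={0,4}
  fail(14) 'bcb': from fail(13)=8 chase 'b': 8→0 ⇒ 1;  out=∅∪out(1)={0}
  fail(5) 'ddbb': from fail(4)=1 chase 'b': 1→0 ⇒ 1;  out=∅∪out(1)={0}
  fail(15) 'bcbd': from fail(14)=1 chase 'd': 1→0 ⇒ 2;  out={5}∪out(2)={5}
  fail(6) 'ddbba': from fail(5)=1 chase 'a': 1 ⇒ 16;  out={1}∪out(16)={1,7}

Scan:
[0] read 'b'  n0⇒n1  → match P0@[0:0]
[1] read 'c'  n1⇒n13
[2] read 'd'  n13⇒n2 ·f
[3] read 'd'  n2⇒n3
[4] read 'c'  n3⇒n7  → match P2@[2:4]
[5] read 'b'  n7⇒n1 ·f  → match P0@[5:5]
[6] read 'd'  n1⇒n2 ·f
[7] read 'c'  n2⇒n8 ·f
[8] read 'a'  n8⇒n11  → match P6@[7:8]
[9] read 'c'  n11⇒n8 ·f
[10] read 'c'  n8⇒n9
[11] read 'd'  n9⇒n2 ·f
[12] read 'd'  n2⇒n3
[13] read 'c'  n3⇒n7  → match P2@[11:13]
[14] read 'a'  n7⇒n11 ·f  → match P6@[13:14]
[15] read 'b'  n11⇒n12  → match P0@[15:15],P4@[13:15]
[16] read 'd'  n12⇒n2 ·f
[17] read 'd'  n2⇒n3
[18] read 'b'  n3⇒n4  → match P0@[18:18]
[19] read 'b'  n4⇒n5  → match P0@[19:19]
[20] read 'a'  n5⇒n6  → match P1@[16:20],P7@[19:20]
[21] read 'd'  n6⇒n2 ·f
[22] read 'a'  n2⇒n0 ·f
[23] read 'd'  n0⇒n2
[24] read 'd'  n2⇒n3
[25] read 'c'  n3⇒n7  → match P2@[23:25]
[26] read 'c'  n7⇒n9 ·f
[27] read 'a'  n9⇒n10  → match P3@[25:27],P6@[26:27]
[28] read 'b'  n10⇒n12 ·f  → match P0@[28:28],P4@[26:28]
[29] read 'c'  n12⇒n13 ·f
[30] read 'a'  n13⇒n11 ·f  → match P6@[29:30]
[31] read 'b'  n11⇒n12  → match P0@[31:31],P4@[29:31]
[32] read 'c'  n12⇒n13 ·f
[33] read 'b'  n13⇒n14  → match P0@[33:33]
[34] read 'c'  n14⇒n13 ·f
[35] read 'c'  n13⇒n9 ·f
[36] read 'c'  n9⇒n9 ·f
[37] read 'a'  n9⇒n10  → match P3@[35:37],P6@[36:37]
[38] read 'b'  n10⇒n12 ·f  → match P0@[38:38],P4@[36:38]
[39] read 'c'  n12⇒n13 ·f
[40] read 'c'  n13⇒n9 ·f
[41] read 'a'  n9⇒n10  → match P3@[39:41],P6@[40:41]
[42] read 'b'  n10⇒n12 ·f  → match P0@[42:42],P4@[40:42]
[43] read 'b'  n12⇒n1 ·f  → match P0@[43:43]
[44] read 'b'  n1⇒n1 ·f  → match P0@[44:44]
[45] read 'a'  n1⇒n16  → match P7@[44:45]
[46] read 'c'  n16⇒n8 ·f
[47] read 'a'  n8⇒n11  → match P6@[46:47]
[48] read 'c'  n11⇒n8 ·f
[49] read 'a'  n8⇒n11  → match P6@[48:49]
[50] read 'b'  n11⇒n12  → match P0@[50:50],P4@[48:50]
[51] read 'a'  n12⇒n16 ·f  → match P7@[50:51]
[52] read 'b'  n16⇒n1 ·f  → match P0@[52:52]
[53] read 'a'  n1⇒n16  → match P7@[52:53]
[54] read 'c'  n16⇒n8 ·f
[55] read 'c'  n8⇒n9
[56] read 'a'  n9⇒n10  → match P3@[54:56],P6@[55:56]
[57] read 'd'  n10⇒n2 ·f
[58] read 'a'  n2⇒n0 ·f
[59] read 'a'  n0⇒n0
[60] read 'a'  n0⇒n0
[61] read 'c'  n0⇒n8
[62] read 'a'  n8⇒n11  → match P6@[61:62]
[63] read 'b'  n11⇒n12  → match P0@[63:63],P4@[61:63]
[64] read 'd'  n12⇒n2 ·f
[65] read 'd'  n2⇒n3
[66] read 'c'  n3⇒n7  → match P2@[64:66]
[67] read 'c'  n7⇒n9 ·f
[68] read 'a'  n9⇒n10  → match P3@[66:68],P6@[67:68]
[69] read 'b'  n10⇒n12 ·f  → match P0@[69:69],P4@[67:69]
[70] read 'c'  n12⇒n13 ·f
[71] read 'a'  n13⇒n11 ·f  → match P6@[70:71]
[72] read 'd'  n11⇒n2 ·f
[73] read 'a'  n2⇒n0 ·f
[74] read 'b'  n0⇒n1  → match P0@[74:74]
[75] read 'a'  n1⇒n16  → match P7@[74:75]
[76] read 'c'  n16⇒n8 ·f
[77] read 'b'  n8⇒n1 ·f  → match P0@[77:77]
[78] read 'c'  n1⇒n13
[79] read 'b'  n13⇒n14  → match P0@[79:79]

Matches: [[0,0],[4,2],[5,0],[8,6],[13,2],[14,6],[15,0],[15,4],[18,0],[19,0],[20,1],[20,7],[25,2],[27,3],[27,6],[28,0],[28,4],[30,6],[31,0],[31,4],[33,0],[37,3],[37,6],[38,0],[38,4],[41,3],[41,6],[42,0],[42,4],[43,0],[44,0],[45,7],[47,6],[49,6],[50,0],[50,4],[51,7],[52,0],[53,7],[56,3],[56,6],[62,6],[63,0],[63,4],[66,2],[68,3],[68,6],[69,0],[69,4],[71,6],[74,0],[75,7],[77,0],[79,0]]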